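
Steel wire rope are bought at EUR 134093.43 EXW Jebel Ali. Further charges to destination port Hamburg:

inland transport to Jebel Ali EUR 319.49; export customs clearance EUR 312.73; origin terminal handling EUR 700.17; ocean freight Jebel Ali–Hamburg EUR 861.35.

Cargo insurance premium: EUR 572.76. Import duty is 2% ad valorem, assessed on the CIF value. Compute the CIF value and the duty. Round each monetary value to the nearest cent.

CIF value: EUR 136859.93; import duty: EUR 2737.20

CIF = EXW price + pre-shipment costs + freight + insurance
CIF = 134093.43 + 319.49 + 312.73 + 700.17 + 861.35 + 572.76 = 136859.93
Import duty = 136859.93 × 2% = 2737.20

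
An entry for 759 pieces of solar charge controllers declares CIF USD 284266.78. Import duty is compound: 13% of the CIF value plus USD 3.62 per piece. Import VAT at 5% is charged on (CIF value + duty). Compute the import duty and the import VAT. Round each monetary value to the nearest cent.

Import duty: USD 39702.26; import VAT: USD 16198.45

Ad valorem component: 284266.78 × 13% = 36954.68
Specific component: 759 × 3.62 = 2747.58
Import duty = 36954.68 + 2747.58 = 39702.26
VAT base = CIF + duty = 284266.78 + 39702.26 = 323969.04
Import VAT = 323969.04 × 5% = 16198.45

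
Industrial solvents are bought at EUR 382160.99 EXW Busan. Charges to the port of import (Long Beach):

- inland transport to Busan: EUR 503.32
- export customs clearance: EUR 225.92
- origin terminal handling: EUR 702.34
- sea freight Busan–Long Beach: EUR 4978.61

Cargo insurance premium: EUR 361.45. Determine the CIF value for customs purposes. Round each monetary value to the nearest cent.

CIF = EXW price + pre-shipment costs + freight + insurance
CIF = 382160.99 + 503.32 + 225.92 + 702.34 + 4978.61 + 361.45 = 388932.63

CIF value: EUR 388932.63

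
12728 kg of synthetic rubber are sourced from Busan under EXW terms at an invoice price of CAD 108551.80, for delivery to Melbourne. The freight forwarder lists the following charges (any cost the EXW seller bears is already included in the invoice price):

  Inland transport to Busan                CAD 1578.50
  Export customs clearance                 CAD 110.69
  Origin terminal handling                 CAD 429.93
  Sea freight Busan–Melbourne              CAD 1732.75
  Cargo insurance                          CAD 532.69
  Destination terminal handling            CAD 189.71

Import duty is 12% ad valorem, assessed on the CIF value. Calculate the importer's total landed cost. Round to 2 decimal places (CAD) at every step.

Total landed cost: CAD 126678.43

EXW: the seller makes goods available at their premises; the buyer bears all onward costs.
CIF value = EXW price + inland to port + export clearance + origin terminal + freight + insurance = 108551.80 + 1578.50 + 110.69 + 429.93 + 1732.75 + 532.69 = 112936.36
Import duty = 112936.36 × 12% = 13552.36
Buyer bears: inland to port 1578.50 + export clearance 110.69 + origin terminal 429.93 + freight 1732.75 + insurance 532.69 + destination terminal 189.71 + duty 13552.36 = 18126.63
Landed cost = invoice 108551.80 + 18126.63 = 126678.43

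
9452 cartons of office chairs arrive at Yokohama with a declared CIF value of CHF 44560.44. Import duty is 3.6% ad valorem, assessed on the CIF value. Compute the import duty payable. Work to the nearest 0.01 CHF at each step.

Import duty: CHF 1604.18

Import duty = 44560.44 × 3.6% = 1604.18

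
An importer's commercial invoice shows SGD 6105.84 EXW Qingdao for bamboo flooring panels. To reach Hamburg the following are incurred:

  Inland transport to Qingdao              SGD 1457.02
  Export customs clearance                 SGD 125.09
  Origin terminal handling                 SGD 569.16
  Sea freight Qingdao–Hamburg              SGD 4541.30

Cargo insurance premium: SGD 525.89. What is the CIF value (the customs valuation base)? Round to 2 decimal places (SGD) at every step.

CIF = EXW price + pre-shipment costs + freight + insurance
CIF = 6105.84 + 1457.02 + 125.09 + 569.16 + 4541.30 + 525.89 = 13324.30

CIF value: SGD 13324.30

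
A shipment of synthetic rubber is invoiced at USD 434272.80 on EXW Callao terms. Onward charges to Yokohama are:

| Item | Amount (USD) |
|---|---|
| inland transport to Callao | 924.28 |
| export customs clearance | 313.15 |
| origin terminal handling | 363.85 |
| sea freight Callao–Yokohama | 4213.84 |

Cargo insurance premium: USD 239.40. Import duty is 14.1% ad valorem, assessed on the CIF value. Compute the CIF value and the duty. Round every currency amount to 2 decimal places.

CIF = EXW price + pre-shipment costs + freight + insurance
CIF = 434272.80 + 924.28 + 313.15 + 363.85 + 4213.84 + 239.40 = 440327.32
Import duty = 440327.32 × 14.1% = 62086.15

CIF value: USD 440327.32; import duty: USD 62086.15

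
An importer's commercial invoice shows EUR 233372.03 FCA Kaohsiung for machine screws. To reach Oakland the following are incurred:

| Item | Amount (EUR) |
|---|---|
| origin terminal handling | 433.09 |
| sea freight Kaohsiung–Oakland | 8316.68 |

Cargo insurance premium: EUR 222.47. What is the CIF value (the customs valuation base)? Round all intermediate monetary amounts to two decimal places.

CIF = FCA price + pre-shipment costs + freight + insurance
CIF = 233372.03 + 433.09 + 8316.68 + 222.47 = 242344.27

CIF value: EUR 242344.27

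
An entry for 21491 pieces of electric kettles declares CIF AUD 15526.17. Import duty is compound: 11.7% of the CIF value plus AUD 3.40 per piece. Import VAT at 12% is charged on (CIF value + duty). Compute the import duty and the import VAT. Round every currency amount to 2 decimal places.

Import duty: AUD 74885.96; import VAT: AUD 10849.46

Ad valorem component: 15526.17 × 11.7% = 1816.56
Specific component: 21491 × 3.40 = 73069.40
Import duty = 1816.56 + 73069.40 = 74885.96
VAT base = CIF + duty = 15526.17 + 74885.96 = 90412.13
Import VAT = 90412.13 × 12% = 10849.46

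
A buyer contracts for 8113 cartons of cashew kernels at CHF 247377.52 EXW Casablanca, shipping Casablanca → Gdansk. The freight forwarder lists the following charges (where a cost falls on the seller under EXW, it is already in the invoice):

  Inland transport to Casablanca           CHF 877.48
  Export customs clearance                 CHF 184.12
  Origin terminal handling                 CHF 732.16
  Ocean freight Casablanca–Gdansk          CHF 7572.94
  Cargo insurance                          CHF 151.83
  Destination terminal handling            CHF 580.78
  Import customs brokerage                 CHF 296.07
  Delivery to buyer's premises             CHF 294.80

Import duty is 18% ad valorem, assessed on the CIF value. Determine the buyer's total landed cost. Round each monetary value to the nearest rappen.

EXW: the seller makes goods available at their premises; the buyer bears all onward costs.
CIF value = EXW price + inland to port + export clearance + origin terminal + freight + insurance = 247377.52 + 877.48 + 184.12 + 732.16 + 7572.94 + 151.83 = 256896.05
Import duty = 256896.05 × 18% = 46241.29
Buyer bears: inland to port 877.48 + export clearance 184.12 + origin terminal 732.16 + freight 7572.94 + insurance 151.83 + destination terminal 580.78 + brokerage 296.07 + delivery 294.80 + duty 46241.29 = 56931.47
Landed cost = invoice 247377.52 + 56931.47 = 304308.99

Total landed cost: CHF 304308.99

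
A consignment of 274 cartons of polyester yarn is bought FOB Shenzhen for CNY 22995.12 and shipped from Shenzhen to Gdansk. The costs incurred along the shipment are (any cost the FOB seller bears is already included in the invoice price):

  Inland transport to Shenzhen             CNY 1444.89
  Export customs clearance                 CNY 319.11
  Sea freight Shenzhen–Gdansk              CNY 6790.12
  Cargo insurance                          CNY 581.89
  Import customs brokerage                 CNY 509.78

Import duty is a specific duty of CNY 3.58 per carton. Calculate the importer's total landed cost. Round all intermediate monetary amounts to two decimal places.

FOB: the seller bears costs until goods are on board at the origin port; the buyer bears freight, insurance and all costs thereafter.
Already in the invoice (seller's account under FOB): inland to port, export clearance — exclude.
CIF value = FOB price + freight + insurance = 22995.12 + 6790.12 + 581.89 = 30367.13
Import duty = 274 × 3.58 = 980.92
Buyer bears: freight 6790.12 + insurance 581.89 + brokerage 509.78 + duty 980.92 = 8862.71
Landed cost = invoice 22995.12 + 8862.71 = 31857.83

Total landed cost: CNY 31857.83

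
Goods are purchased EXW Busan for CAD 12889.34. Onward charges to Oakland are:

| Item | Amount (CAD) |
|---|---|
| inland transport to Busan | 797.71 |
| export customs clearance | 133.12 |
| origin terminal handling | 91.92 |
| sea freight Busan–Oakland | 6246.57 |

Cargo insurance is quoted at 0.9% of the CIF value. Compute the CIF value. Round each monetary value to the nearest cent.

Let C be the CIF value. C = EXW price + pre-shipment costs + freight + 0.9% × C
C − 0.9% × C = 12889.34 + 797.71 + 133.12 + 91.92 + 6246.57
0.991 × C = 20158.66
C = 20158.66 / 0.991 = 20341.74
Insurance premium = 0.9% × 20341.74 = 183.08

CIF value: CAD 20341.74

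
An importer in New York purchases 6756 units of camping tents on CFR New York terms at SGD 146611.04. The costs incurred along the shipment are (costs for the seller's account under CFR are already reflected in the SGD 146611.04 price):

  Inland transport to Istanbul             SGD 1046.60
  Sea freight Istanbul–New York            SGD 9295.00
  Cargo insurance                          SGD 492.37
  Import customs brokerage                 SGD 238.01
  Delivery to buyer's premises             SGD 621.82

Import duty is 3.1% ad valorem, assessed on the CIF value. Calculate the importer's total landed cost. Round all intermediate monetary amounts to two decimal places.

Total landed cost: SGD 152523.45

CFR: the seller pays costs through ocean freight to the destination port, but not insurance.
Already in the invoice (seller's account under CFR): inland to port, freight — exclude.
CIF value = CFR price + insurance = 146611.04 + 492.37 = 147103.41
Import duty = 147103.41 × 3.1% = 4560.21
Buyer bears: insurance 492.37 + brokerage 238.01 + delivery 621.82 + duty 4560.21 = 5912.41
Landed cost = invoice 146611.04 + 5912.41 = 152523.45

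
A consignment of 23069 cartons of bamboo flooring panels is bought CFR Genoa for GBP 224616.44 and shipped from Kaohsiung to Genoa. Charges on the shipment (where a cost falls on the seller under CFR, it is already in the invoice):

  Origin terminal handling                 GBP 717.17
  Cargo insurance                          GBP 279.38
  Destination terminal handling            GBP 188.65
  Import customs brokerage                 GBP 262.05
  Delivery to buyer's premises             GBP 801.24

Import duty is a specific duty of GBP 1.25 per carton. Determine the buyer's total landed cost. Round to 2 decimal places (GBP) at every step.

Total landed cost: GBP 254984.01

CFR: the seller pays costs through ocean freight to the destination port, but not insurance.
Already in the invoice (seller's account under CFR): origin terminal — exclude.
CIF value = CFR price + insurance = 224616.44 + 279.38 = 224895.82
Import duty = 23069 × 1.25 = 28836.25
Buyer bears: insurance 279.38 + destination terminal 188.65 + brokerage 262.05 + delivery 801.24 + duty 28836.25 = 30367.57
Landed cost = invoice 224616.44 + 30367.57 = 254984.01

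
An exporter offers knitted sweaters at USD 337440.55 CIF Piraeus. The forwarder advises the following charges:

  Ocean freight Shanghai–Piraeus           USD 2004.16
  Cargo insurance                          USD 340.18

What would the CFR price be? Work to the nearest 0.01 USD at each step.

Not relevant to the conversion: freight — on the seller under both CIF and CFR; already in the CIF price and stays in the CFR price.
From CIF to CFR, the seller no longer bears: insurance.
CFR price = 337440.55 − 340.18 = 337100.37

CFR price: USD 337100.37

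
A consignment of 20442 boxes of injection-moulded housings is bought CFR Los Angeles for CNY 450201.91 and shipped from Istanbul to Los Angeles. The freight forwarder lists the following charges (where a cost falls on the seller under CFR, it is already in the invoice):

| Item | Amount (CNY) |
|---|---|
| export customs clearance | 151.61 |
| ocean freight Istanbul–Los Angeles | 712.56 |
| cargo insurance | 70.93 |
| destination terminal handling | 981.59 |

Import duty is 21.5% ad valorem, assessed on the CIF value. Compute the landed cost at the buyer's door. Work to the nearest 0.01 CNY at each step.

Total landed cost: CNY 548063.09

CFR: the seller pays costs through ocean freight to the destination port, but not insurance.
Already in the invoice (seller's account under CFR): export clearance, freight — exclude.
CIF value = CFR price + insurance = 450201.91 + 70.93 = 450272.84
Import duty = 450272.84 × 21.5% = 96808.66
Buyer bears: insurance 70.93 + destination terminal 981.59 + duty 96808.66 = 97861.18
Landed cost = invoice 450201.91 + 97861.18 = 548063.09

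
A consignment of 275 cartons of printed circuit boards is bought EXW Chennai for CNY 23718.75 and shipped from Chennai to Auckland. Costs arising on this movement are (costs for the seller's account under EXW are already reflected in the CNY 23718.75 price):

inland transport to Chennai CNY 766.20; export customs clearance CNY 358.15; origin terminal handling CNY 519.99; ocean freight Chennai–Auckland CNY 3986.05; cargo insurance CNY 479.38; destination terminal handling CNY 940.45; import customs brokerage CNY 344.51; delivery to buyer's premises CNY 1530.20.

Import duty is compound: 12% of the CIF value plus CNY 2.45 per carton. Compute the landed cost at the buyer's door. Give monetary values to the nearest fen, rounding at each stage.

Total landed cost: CNY 36896.85

EXW: the seller makes goods available at their premises; the buyer bears all onward costs.
CIF value = EXW price + inland to port + export clearance + origin terminal + freight + insurance = 23718.75 + 766.20 + 358.15 + 519.99 + 3986.05 + 479.38 = 29828.52
Ad valorem component: 29828.52 × 12% = 3579.42
Specific component: 275 × 2.45 = 673.75
Import duty = 3579.42 + 673.75 = 4253.17
Buyer bears: inland to port 766.20 + export clearance 358.15 + origin terminal 519.99 + freight 3986.05 + insurance 479.38 + destination terminal 940.45 + brokerage 344.51 + delivery 1530.20 + duty 4253.17 = 13178.10
Landed cost = invoice 23718.75 + 13178.10 = 36896.85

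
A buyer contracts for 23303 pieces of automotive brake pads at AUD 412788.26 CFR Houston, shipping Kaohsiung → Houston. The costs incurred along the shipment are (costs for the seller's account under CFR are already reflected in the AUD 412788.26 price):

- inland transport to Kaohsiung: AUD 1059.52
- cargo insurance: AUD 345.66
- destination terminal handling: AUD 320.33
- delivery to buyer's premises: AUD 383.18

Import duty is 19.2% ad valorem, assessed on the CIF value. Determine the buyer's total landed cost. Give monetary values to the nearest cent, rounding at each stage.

CFR: the seller pays costs through ocean freight to the destination port, but not insurance.
Already in the invoice (seller's account under CFR): inland to port — exclude.
CIF value = CFR price + insurance = 412788.26 + 345.66 = 413133.92
Import duty = 413133.92 × 19.2% = 79321.71
Buyer bears: insurance 345.66 + destination terminal 320.33 + delivery 383.18 + duty 79321.71 = 80370.88
Landed cost = invoice 412788.26 + 80370.88 = 493159.14

Total landed cost: AUD 493159.14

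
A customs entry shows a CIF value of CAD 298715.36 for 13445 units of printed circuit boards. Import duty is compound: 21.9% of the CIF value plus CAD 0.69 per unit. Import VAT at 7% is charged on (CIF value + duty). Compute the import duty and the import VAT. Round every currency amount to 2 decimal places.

Ad valorem component: 298715.36 × 21.9% = 65418.66
Specific component: 13445 × 0.69 = 9277.05
Import duty = 65418.66 + 9277.05 = 74695.71
VAT base = CIF + duty = 298715.36 + 74695.71 = 373411.07
Import VAT = 373411.07 × 7% = 26138.77

Import duty: CAD 74695.71; import VAT: CAD 26138.77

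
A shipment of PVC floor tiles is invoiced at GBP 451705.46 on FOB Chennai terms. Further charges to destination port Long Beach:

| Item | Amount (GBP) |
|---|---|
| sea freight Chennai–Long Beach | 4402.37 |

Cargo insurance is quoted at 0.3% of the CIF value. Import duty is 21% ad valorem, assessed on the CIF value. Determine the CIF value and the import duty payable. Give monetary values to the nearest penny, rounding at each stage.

Let C be the CIF value. C = FOB price + freight + 0.3% × C
C − 0.3% × C = 451705.46 + 4402.37
0.997 × C = 456107.83
C = 456107.83 / 0.997 = 457480.27
Insurance premium = 0.3% × 457480.27 = 1372.44
Import duty = 457480.27 × 21% = 96070.86

CIF value: GBP 457480.27; import duty: GBP 96070.86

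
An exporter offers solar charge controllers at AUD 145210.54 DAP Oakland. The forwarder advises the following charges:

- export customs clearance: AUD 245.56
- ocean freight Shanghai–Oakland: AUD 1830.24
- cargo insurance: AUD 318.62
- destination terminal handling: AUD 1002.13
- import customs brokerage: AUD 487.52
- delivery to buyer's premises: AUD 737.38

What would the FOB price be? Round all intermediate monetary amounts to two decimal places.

Not relevant to the conversion: export clearance — on the seller under both DAP and FOB; already in the DAP price and stays in the FOB price. brokerage — on the buyer under both terms; not part of either seller's price.
From DAP to FOB, the seller no longer bears: freight, insurance, destination terminal, delivery.
FOB price = 145210.54 − 1830.24 − 318.62 − 1002.13 − 737.38 = 141322.17

FOB price: AUD 141322.17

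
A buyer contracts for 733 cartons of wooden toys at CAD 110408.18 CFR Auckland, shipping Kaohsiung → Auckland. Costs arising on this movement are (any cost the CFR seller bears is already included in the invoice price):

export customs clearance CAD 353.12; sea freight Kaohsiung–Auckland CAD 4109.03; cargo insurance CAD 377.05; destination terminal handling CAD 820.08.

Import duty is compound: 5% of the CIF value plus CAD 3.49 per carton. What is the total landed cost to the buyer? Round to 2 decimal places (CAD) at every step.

Total landed cost: CAD 119702.74

CFR: the seller pays costs through ocean freight to the destination port, but not insurance.
Already in the invoice (seller's account under CFR): export clearance, freight — exclude.
CIF value = CFR price + insurance = 110408.18 + 377.05 = 110785.23
Ad valorem component: 110785.23 × 5% = 5539.26
Specific component: 733 × 3.49 = 2558.17
Import duty = 5539.26 + 2558.17 = 8097.43
Buyer bears: insurance 377.05 + destination terminal 820.08 + duty 8097.43 = 9294.56
Landed cost = invoice 110408.18 + 9294.56 = 119702.74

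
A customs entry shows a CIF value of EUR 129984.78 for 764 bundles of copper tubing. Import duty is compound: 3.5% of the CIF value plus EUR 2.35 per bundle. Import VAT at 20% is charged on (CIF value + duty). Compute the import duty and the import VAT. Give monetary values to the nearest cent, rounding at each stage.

Ad valorem component: 129984.78 × 3.5% = 4549.47
Specific component: 764 × 2.35 = 1795.40
Import duty = 4549.47 + 1795.40 = 6344.87
VAT base = CIF + duty = 129984.78 + 6344.87 = 136329.65
Import VAT = 136329.65 × 20% = 27265.93

Import duty: EUR 6344.87; import VAT: EUR 27265.93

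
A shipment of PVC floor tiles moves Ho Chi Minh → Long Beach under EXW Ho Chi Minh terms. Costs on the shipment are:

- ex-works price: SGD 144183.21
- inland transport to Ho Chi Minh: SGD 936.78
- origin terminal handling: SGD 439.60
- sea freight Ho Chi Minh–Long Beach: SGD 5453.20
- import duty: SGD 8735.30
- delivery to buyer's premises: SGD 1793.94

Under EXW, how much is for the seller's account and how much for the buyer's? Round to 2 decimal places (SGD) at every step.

EXW: the seller makes goods available at their premises; the buyer bears all onward costs.
Seller's account: goods 144183.21 = 144183.21
Buyer's account: inland to port 936.78 + origin terminal 439.60 + freight 5453.20 + duty 8735.30 + delivery 1793.94 = 17358.82

Seller: SGD 144183.21; buyer: SGD 17358.82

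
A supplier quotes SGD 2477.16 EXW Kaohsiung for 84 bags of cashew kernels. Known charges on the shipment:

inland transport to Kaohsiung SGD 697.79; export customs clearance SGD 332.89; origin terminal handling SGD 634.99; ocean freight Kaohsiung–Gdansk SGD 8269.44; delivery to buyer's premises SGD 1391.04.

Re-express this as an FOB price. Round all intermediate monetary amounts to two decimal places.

FOB price: SGD 4142.83

Not relevant to the conversion: delivery, freight — on the buyer under both terms; not part of either seller's price.
From EXW to FOB, the seller additionally bears: inland to port, export clearance, origin terminal.
FOB price = 2477.16 + 697.79 + 332.89 + 634.99 = 4142.83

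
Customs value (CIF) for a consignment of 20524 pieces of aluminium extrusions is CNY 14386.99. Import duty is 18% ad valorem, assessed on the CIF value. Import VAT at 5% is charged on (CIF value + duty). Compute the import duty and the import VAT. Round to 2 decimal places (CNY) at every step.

Import duty = 14386.99 × 18% = 2589.66
VAT base = CIF + duty = 14386.99 + 2589.66 = 16976.65
Import VAT = 16976.65 × 5% = 848.83

Import duty: CNY 2589.66; import VAT: CNY 848.83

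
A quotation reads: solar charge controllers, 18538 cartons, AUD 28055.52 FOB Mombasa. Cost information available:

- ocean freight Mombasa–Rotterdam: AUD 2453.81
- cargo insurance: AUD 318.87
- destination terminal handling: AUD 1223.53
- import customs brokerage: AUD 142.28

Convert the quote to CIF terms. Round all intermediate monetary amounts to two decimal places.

Not relevant to the conversion: destination terminal, brokerage — on the buyer under both terms; not part of either seller's price.
From FOB to CIF, the seller additionally bears: freight, insurance.
CIF price = 28055.52 + 2453.81 + 318.87 = 30828.20

CIF price: AUD 30828.20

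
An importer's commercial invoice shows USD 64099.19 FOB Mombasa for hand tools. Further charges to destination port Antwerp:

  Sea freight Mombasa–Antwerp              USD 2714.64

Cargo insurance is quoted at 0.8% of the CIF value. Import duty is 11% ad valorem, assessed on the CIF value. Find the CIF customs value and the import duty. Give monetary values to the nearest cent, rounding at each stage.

CIF value: USD 67352.65; import duty: USD 7408.79

Let C be the CIF value. C = FOB price + freight + 0.8% × C
C − 0.8% × C = 64099.19 + 2714.64
0.992 × C = 66813.83
C = 66813.83 / 0.992 = 67352.65
Insurance premium = 0.8% × 67352.65 = 538.82
Import duty = 67352.65 × 11% = 7408.79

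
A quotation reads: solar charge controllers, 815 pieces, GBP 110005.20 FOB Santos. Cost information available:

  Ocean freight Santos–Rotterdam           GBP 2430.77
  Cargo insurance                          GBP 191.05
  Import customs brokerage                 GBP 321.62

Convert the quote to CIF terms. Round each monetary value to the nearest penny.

CIF price: GBP 112627.02

Not relevant to the conversion: brokerage — on the buyer under both terms; not part of either seller's price.
From FOB to CIF, the seller additionally bears: freight, insurance.
CIF price = 110005.20 + 2430.77 + 191.05 = 112627.02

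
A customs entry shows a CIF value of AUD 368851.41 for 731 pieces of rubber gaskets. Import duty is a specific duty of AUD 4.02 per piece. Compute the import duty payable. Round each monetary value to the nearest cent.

Import duty = 731 × 4.02 = 2938.62

Import duty: AUD 2938.62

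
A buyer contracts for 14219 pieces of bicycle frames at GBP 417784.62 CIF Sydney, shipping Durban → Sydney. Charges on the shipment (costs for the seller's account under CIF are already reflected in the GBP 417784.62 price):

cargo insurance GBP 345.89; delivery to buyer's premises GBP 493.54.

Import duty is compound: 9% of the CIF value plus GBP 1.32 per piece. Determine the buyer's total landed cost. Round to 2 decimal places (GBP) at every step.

Total landed cost: GBP 474647.86

CIF: the seller pays costs through ocean freight and marine insurance to the destination port.
Already in the invoice (seller's account under CIF): insurance — exclude.
The CIF price already equals the CIF value: 417784.62
Ad valorem component: 417784.62 × 9% = 37600.62
Specific component: 14219 × 1.32 = 18769.08
Import duty = 37600.62 + 18769.08 = 56369.70
Buyer bears: delivery 493.54 + duty 56369.70 = 56863.24
Landed cost = invoice 417784.62 + 56863.24 = 474647.86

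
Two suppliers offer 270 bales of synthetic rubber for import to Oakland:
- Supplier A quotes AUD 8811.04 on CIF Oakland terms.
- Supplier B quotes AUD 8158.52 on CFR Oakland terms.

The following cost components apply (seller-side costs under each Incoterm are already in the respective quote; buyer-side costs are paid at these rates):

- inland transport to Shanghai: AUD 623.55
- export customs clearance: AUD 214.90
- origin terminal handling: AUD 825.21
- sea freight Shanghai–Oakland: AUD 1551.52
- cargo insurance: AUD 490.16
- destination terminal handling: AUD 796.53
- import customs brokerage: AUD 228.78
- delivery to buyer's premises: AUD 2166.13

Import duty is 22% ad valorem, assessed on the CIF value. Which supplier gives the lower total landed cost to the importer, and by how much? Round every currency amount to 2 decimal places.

Supplier A (CIF):
The CIF price already equals the CIF value: 8811.04
Import duty = 8811.04 × 22% = 1938.43
Buyer bears (A): 796.53 + 228.78 + 2166.13 = 3191.44
Landed cost (A) = invoice 8811.04 + 3191.44 + duty 1938.43 = 13940.91
Supplier B (CFR):
CIF value = CFR price + insurance = 8158.52 + 490.16 = 8648.68
Import duty = 8648.68 × 22% = 1902.71
Buyer bears (B): 490.16 + 796.53 + 228.78 + 2166.13 = 3681.60
Landed cost (B) = invoice 8158.52 + 3681.60 + duty 1902.71 = 13742.83
Difference = |13940.91 − 13742.83| = 198.08

Supplier B is cheaper by AUD 198.08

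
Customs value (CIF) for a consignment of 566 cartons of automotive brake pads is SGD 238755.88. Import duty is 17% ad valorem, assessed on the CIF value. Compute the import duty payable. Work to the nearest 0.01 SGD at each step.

Import duty: SGD 40588.50

Import duty = 238755.88 × 17% = 40588.50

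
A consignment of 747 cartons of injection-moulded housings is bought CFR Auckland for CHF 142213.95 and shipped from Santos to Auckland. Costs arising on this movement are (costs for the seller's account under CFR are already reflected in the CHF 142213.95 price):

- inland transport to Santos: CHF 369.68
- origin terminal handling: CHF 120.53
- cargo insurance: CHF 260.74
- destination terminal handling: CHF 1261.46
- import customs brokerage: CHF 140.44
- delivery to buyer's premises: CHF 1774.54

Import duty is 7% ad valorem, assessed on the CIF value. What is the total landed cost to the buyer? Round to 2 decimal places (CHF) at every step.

Total landed cost: CHF 155624.36

CFR: the seller pays costs through ocean freight to the destination port, but not insurance.
Already in the invoice (seller's account under CFR): inland to port, origin terminal — exclude.
CIF value = CFR price + insurance = 142213.95 + 260.74 = 142474.69
Import duty = 142474.69 × 7% = 9973.23
Buyer bears: insurance 260.74 + destination terminal 1261.46 + brokerage 140.44 + delivery 1774.54 + duty 9973.23 = 13410.41
Landed cost = invoice 142213.95 + 13410.41 = 155624.36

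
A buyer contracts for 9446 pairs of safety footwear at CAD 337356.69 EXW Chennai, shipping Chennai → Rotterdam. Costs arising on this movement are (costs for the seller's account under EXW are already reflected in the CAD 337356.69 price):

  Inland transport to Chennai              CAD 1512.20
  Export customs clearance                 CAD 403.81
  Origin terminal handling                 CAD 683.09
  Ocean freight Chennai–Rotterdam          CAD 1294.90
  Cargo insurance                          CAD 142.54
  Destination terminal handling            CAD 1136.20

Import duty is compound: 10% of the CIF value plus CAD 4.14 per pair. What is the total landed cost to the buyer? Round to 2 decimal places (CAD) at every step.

Total landed cost: CAD 415775.19

EXW: the seller makes goods available at their premises; the buyer bears all onward costs.
CIF value = EXW price + inland to port + export clearance + origin terminal + freight + insurance = 337356.69 + 1512.20 + 403.81 + 683.09 + 1294.90 + 142.54 = 341393.23
Ad valorem component: 341393.23 × 10% = 34139.32
Specific component: 9446 × 4.14 = 39106.44
Import duty = 34139.32 + 39106.44 = 73245.76
Buyer bears: inland to port 1512.20 + export clearance 403.81 + origin terminal 683.09 + freight 1294.90 + insurance 142.54 + destination terminal 1136.20 + duty 73245.76 = 78418.50
Landed cost = invoice 337356.69 + 78418.50 = 415775.19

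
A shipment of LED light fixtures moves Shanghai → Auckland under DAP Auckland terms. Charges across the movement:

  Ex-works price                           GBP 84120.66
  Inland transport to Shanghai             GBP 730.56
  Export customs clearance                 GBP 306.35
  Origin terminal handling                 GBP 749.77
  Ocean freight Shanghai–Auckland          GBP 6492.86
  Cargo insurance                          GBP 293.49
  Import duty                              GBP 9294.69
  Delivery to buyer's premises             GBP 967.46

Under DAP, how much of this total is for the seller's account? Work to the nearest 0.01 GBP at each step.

Seller's account: GBP 93661.15

DAP: the seller bears all costs to the named destination except import duty and clearance.
Seller's account: goods 84120.66 + inland to port 730.56 + export clearance 306.35 + origin terminal 749.77 + freight 6492.86 + insurance 293.49 + delivery 967.46 = 93661.15
Buyer's account: duty 9294.69 = 9294.69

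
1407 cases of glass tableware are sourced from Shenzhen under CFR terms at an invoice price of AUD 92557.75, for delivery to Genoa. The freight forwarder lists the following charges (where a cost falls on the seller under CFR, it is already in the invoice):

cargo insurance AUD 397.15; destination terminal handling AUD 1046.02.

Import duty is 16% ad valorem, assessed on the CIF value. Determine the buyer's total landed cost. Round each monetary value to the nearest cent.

CFR: the seller pays costs through ocean freight to the destination port, but not insurance.
CIF value = CFR price + insurance = 92557.75 + 397.15 = 92954.90
Import duty = 92954.90 × 16% = 14872.78
Buyer bears: insurance 397.15 + destination terminal 1046.02 + duty 14872.78 = 16315.95
Landed cost = invoice 92557.75 + 16315.95 = 108873.70

Total landed cost: AUD 108873.70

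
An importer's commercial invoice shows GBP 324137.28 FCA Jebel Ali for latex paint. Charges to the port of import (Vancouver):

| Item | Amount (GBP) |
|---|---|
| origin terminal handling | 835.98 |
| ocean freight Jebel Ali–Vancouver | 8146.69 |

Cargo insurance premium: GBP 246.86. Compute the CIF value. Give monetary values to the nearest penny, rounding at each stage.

CIF = FCA price + pre-shipment costs + freight + insurance
CIF = 324137.28 + 835.98 + 8146.69 + 246.86 = 333366.81

CIF value: GBP 333366.81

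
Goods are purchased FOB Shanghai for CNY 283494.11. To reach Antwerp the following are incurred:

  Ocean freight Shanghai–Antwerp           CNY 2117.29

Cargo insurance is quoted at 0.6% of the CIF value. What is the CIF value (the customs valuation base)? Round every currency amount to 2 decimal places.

CIF value: CNY 287335.41

Let C be the CIF value. C = FOB price + freight + 0.6% × C
C − 0.6% × C = 283494.11 + 2117.29
0.994 × C = 285611.40
C = 285611.40 / 0.994 = 287335.41
Insurance premium = 0.6% × 287335.41 = 1724.01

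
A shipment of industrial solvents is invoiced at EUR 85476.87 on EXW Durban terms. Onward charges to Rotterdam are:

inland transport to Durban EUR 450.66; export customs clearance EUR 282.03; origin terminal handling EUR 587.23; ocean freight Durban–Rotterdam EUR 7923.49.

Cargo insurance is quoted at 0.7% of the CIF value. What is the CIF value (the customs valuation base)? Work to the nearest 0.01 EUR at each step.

CIF value: EUR 95388.00

Let C be the CIF value. C = EXW price + pre-shipment costs + freight + 0.7% × C
C − 0.7% × C = 85476.87 + 450.66 + 282.03 + 587.23 + 7923.49
0.993 × C = 94720.28
C = 94720.28 / 0.993 = 95388.00
Insurance premium = 0.7% × 95388.00 = 667.72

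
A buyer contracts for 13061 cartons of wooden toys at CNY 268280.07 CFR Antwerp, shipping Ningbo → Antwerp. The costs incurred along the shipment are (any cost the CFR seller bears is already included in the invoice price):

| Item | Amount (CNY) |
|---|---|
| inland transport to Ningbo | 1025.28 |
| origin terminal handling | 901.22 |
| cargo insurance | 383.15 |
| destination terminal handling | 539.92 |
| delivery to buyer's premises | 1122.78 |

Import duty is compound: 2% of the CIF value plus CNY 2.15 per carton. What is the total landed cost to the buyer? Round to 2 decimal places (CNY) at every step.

Total landed cost: CNY 303780.33

CFR: the seller pays costs through ocean freight to the destination port, but not insurance.
Already in the invoice (seller's account under CFR): inland to port, origin terminal — exclude.
CIF value = CFR price + insurance = 268280.07 + 383.15 = 268663.22
Ad valorem component: 268663.22 × 2% = 5373.26
Specific component: 13061 × 2.15 = 28081.15
Import duty = 5373.26 + 28081.15 = 33454.41
Buyer bears: insurance 383.15 + destination terminal 539.92 + delivery 1122.78 + duty 33454.41 = 35500.26
Landed cost = invoice 268280.07 + 35500.26 = 303780.33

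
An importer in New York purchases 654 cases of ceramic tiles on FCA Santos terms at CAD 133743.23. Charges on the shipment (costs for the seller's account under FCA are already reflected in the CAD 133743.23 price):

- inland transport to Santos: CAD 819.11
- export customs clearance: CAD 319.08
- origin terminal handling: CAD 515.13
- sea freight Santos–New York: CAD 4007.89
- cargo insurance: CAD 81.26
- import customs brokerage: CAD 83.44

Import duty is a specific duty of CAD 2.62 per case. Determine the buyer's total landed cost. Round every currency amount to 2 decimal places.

FCA: the seller delivers export-cleared goods to the carrier; the buyer bears costs from that point.
Already in the invoice (seller's account under FCA): inland to port, export clearance — exclude.
CIF value = FCA price + origin terminal + freight + insurance = 133743.23 + 515.13 + 4007.89 + 81.26 = 138347.51
Import duty = 654 × 2.62 = 1713.48
Buyer bears: origin terminal 515.13 + freight 4007.89 + insurance 81.26 + brokerage 83.44 + duty 1713.48 = 6401.20
Landed cost = invoice 133743.23 + 6401.20 = 140144.43

Total landed cost: CAD 140144.43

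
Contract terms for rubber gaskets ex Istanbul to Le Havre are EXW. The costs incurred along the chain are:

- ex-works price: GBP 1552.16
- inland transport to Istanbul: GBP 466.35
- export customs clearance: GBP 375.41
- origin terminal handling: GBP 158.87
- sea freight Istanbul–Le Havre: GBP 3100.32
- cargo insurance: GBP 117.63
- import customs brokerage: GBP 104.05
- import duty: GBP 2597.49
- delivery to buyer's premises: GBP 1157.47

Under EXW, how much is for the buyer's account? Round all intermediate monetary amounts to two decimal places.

EXW: the seller makes goods available at their premises; the buyer bears all onward costs.
Seller's account: goods 1552.16 = 1552.16
Buyer's account: inland to port 466.35 + export clearance 375.41 + origin terminal 158.87 + freight 3100.32 + insurance 117.63 + brokerage 104.05 + duty 2597.49 + delivery 1157.47 = 8077.59

Buyer's account: GBP 8077.59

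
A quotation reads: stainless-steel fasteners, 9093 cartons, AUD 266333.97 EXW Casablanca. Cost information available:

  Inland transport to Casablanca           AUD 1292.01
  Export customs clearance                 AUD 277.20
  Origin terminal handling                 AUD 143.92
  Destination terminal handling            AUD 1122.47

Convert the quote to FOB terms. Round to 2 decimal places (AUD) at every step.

FOB price: AUD 268047.10

Not relevant to the conversion: destination terminal — on the buyer under both terms; not part of either seller's price.
From EXW to FOB, the seller additionally bears: inland to port, export clearance, origin terminal.
FOB price = 266333.97 + 1292.01 + 277.20 + 143.92 = 268047.10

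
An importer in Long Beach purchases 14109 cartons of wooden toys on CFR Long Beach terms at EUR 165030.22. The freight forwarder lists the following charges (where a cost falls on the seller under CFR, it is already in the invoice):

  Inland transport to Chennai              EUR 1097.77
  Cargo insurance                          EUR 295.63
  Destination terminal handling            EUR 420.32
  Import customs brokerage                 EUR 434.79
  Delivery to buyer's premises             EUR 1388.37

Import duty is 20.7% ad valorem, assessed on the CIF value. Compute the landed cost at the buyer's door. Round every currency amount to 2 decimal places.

Total landed cost: EUR 201791.78

CFR: the seller pays costs through ocean freight to the destination port, but not insurance.
Already in the invoice (seller's account under CFR): inland to port — exclude.
CIF value = CFR price + insurance = 165030.22 + 295.63 = 165325.85
Import duty = 165325.85 × 20.7% = 34222.45
Buyer bears: insurance 295.63 + destination terminal 420.32 + brokerage 434.79 + delivery 1388.37 + duty 34222.45 = 36761.56
Landed cost = invoice 165030.22 + 36761.56 = 201791.78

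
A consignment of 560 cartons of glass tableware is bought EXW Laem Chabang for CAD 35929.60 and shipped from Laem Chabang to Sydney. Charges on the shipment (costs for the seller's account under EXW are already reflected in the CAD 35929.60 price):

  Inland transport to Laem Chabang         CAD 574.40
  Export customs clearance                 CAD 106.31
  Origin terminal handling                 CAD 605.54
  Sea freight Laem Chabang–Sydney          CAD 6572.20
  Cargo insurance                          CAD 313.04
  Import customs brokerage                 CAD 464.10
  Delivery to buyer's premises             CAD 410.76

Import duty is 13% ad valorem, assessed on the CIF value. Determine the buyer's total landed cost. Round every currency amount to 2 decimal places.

Total landed cost: CAD 50709.09

EXW: the seller makes goods available at their premises; the buyer bears all onward costs.
CIF value = EXW price + inland to port + export clearance + origin terminal + freight + insurance = 35929.60 + 574.40 + 106.31 + 605.54 + 6572.20 + 313.04 = 44101.09
Import duty = 44101.09 × 13% = 5733.14
Buyer bears: inland to port 574.40 + export clearance 106.31 + origin terminal 605.54 + freight 6572.20 + insurance 313.04 + brokerage 464.10 + delivery 410.76 + duty 5733.14 = 14779.49
Landed cost = invoice 35929.60 + 14779.49 = 50709.09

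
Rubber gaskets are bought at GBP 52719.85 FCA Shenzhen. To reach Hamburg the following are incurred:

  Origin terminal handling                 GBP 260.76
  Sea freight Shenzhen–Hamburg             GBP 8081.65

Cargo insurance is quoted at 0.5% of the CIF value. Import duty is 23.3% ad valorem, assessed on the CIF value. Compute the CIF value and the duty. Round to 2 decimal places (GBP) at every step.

CIF value: GBP 61369.11; import duty: GBP 14299.00

Let C be the CIF value. C = FCA price + pre-shipment costs + freight + 0.5% × C
C − 0.5% × C = 52719.85 + 260.76 + 8081.65
0.995 × C = 61062.26
C = 61062.26 / 0.995 = 61369.11
Insurance premium = 0.5% × 61369.11 = 306.85
Import duty = 61369.11 × 23.3% = 14299.00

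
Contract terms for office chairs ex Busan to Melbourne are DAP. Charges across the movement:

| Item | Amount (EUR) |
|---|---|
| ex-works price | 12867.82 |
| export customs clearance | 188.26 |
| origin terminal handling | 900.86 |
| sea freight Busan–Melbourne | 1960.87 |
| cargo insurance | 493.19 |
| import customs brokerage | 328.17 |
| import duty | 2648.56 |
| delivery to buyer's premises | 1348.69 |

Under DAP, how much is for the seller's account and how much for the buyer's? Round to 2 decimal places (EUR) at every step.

DAP: the seller bears all costs to the named destination except import duty and clearance.
Seller's account: goods 12867.82 + export clearance 188.26 + origin terminal 900.86 + freight 1960.87 + insurance 493.19 + delivery 1348.69 = 17759.69
Buyer's account: brokerage 328.17 + duty 2648.56 = 2976.73

Seller: EUR 17759.69; buyer: EUR 2976.73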